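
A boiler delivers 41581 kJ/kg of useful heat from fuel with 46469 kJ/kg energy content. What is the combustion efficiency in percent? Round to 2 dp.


Efficiency = (Q_useful / Q_fuel) * 100
Efficiency = (41581 / 46469) * 100
Efficiency = 0.8948 * 100 = 89.48%


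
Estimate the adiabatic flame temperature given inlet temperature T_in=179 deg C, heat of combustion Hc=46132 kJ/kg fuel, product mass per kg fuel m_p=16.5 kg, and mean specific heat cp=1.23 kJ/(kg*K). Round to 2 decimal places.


T_ad = T_in + Hc / (m_p * cp)
Denominator = 16.5 * 1.23 = 20.2950
Temperature rise = 46132 / 20.2950 = 2273.07 K
T_ad = 179 + 2273.07 = 2452.07 deg C


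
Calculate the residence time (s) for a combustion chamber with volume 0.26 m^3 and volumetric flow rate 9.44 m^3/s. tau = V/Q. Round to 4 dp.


tau = V / Q_flow
tau = 0.26 / 9.44 = 0.0275 s


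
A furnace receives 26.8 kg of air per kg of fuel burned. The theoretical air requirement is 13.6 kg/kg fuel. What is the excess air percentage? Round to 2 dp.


Excess air = actual - stoichiometric = 26.8 - 13.6 = 13.20 kg/kg fuel
Excess air % = (excess / stoich) * 100 = (13.20 / 13.6) * 100 = 97.06%


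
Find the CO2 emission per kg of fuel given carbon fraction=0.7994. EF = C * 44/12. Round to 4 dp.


EF = C_frac * (M_CO2 / M_C)
EF = 0.7994 * (44/12)
EF = 0.7994 * 3.666667 = 2.9311 kg_CO2/kg_fuel


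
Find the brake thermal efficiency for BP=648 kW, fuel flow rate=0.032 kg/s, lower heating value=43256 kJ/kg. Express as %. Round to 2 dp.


eta_BTE = (BP / (mf * LHV)) * 100
Denominator = 0.032 * 43256 = 1384.1920 kW
eta_BTE = (648 / 1384.1920) * 100 = 46.81%


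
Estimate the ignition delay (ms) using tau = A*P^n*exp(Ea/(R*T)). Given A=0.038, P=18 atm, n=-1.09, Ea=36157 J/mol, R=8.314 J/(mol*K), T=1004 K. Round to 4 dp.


tau = A * P^n * exp(Ea/(R*T))
P^n = 18^(-1.09) = 0.04283048
Ea/(R*T) = 36157/(8.314*1004) = 4.331603
exp(Ea/(R*T)) = 76.066131
tau = 0.038 * 0.04283048 * 76.066131 = 0.1238 ms


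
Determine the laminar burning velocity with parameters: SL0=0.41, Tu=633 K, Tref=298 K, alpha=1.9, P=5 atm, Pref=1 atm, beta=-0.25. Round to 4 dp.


SL = SL0 * (Tu/Tref)^alpha * (P/Pref)^beta
T ratio = 633/298 = 2.12416107
(T ratio)^alpha = 2.12416107^1.9 = 4.184621
(P/Pref)^beta = 5^(-0.25) = 0.668740
SL = 0.41 * 4.184621 * 0.668740 = 1.1474 m/s


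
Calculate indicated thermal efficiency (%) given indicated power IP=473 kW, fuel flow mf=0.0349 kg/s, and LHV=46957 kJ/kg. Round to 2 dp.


eta_ith = (IP / (mf * LHV)) * 100
Denominator = 0.0349 * 46957 = 1638.7993 kW
eta_ith = (473 / 1638.7993) * 100 = 28.86%


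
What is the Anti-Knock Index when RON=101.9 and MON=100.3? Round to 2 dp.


AKI = (RON + MON) / 2
AKI = (101.9 + 100.3) / 2
AKI = 202.2 / 2 = 101.10


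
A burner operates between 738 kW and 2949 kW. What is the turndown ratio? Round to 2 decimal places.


TDR = Q_max / Q_min
TDR = 2949 / 738 = 4.00


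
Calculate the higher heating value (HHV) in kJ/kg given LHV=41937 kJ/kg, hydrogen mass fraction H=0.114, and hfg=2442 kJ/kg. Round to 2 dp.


HHV = LHV + hfg * 9 * H
Water addition = 2442 * 9 * 0.114 = 2505.492 kJ/kg
HHV = 41937 + 2505.492 = 44442.49 kJ/kg


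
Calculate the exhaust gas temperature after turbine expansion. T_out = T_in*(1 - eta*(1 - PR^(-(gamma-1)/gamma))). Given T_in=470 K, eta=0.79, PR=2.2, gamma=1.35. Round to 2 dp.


T_out = T_in * (1 - eta * (1 - PR^(-(gamma-1)/gamma)))
Exponent = -(1.35-1)/1.35 = -0.25925926
PR^exp = 2.2^(-0.25925926) = 0.81512413
Factor = 1 - 0.79*(1 - 0.81512413) = 0.85394806
T_out = 470 * 0.85394806 = 401.36 K


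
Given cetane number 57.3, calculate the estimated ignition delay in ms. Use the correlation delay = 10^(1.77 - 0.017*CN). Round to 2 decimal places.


delay = 10^(1.77 - 0.017*CN)
Exponent = 1.77 - 0.017*57.3 = 0.7959
delay = 10^0.7959 = 6.25 ms


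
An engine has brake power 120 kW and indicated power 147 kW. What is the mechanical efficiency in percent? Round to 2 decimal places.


eta_mech = (BP / IP) * 100
Ratio = 120 / 147 = 0.8163
eta_mech = 0.8163 * 100 = 81.63%


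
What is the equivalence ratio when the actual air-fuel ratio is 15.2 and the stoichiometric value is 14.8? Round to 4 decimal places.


phi = AFR_stoich / AFR_actual
phi = 14.8 / 15.2 = 0.9737


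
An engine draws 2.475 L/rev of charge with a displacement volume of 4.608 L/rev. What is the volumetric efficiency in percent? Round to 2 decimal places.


eta_v = (V_actual / V_disp) * 100
Ratio = 2.475 / 4.608 = 0.5371
eta_v = 0.5371 * 100 = 53.71%


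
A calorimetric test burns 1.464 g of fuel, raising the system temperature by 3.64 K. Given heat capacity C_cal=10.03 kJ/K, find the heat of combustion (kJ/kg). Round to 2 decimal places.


Hc = C_cal * delta_T / m_fuel
Q_released = 10.03 * 3.64 = 36.5092 kJ
m_fuel = 1.464 g = 1.464/1000 kg = 0.001464 kg
Hc = 36.5092 / 0.001464 = 24937.98 kJ/kg


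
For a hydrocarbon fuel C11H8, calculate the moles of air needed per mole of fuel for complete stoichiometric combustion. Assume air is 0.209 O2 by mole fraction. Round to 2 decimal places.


Balanced combustion: C11H8 + 13 O2 -> 11 CO2 + 4 H2O
O2 needed = C + H/4 = 11 + 8/4 = 13.00 moles
Air moles = O2 / 0.209 = 13.00 / 0.209 = 62.20 moles air


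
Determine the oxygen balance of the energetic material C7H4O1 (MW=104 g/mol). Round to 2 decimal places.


OB = -1600 * (2C + H/2 - O) / MW
Inner = 2*7 + 4/2 - 1 = 15.00
OB = -1600 * 15.00 / 104 = -230.77%


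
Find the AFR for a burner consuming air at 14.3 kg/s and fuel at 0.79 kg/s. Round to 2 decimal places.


AFR = m_air / m_fuel
AFR = 14.3 / 0.79 = 18.10


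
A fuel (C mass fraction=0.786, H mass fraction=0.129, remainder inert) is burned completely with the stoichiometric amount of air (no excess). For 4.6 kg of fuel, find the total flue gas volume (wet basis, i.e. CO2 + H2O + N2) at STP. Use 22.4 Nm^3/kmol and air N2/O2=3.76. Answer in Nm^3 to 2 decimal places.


Per kg fuel: CO2 = (C/12 kmol)*22.4 = (0.786/12)*22.4 = 1.46720 Nm^3
Per kg fuel: H2O = (H/2 kmol)*22.4 = (0.129/2)*22.4 = 1.44480 Nm^3
O2 needed per kg fuel = C/12 + H/4 = 0.786/12 + 0.129/4 = 0.09775000 kmol
Per kg fuel: N2 = O2*3.76*22.4 = 0.09775000*3.76*22.4 = 8.23290 Nm^3
Total per kg = 1.46720 + 1.44480 + 8.23290 = 11.14490 Nm^3
Total = 11.14490 * 4.6 = 51.27 Nm^3


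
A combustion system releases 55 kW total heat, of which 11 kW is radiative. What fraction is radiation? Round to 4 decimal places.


f_rad = Q_rad / Q_total
f_rad = 11 / 55 = 0.2000


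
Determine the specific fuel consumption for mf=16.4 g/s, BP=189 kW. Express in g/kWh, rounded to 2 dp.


SFC = (mf / BP) * 3600
Rate = 16.4 / 189 = 0.086772 g/(s*kW)
SFC = 0.086772 * 3600 = 312.38 g/kWh


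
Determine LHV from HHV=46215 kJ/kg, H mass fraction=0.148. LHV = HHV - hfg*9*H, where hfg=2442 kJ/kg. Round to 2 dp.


LHV = HHV - hfg * 9 * H
Water correction = 2442 * 9 * 0.148 = 3252.744 kJ/kg
LHV = 46215 - 3252.744 = 42962.26 kJ/kg


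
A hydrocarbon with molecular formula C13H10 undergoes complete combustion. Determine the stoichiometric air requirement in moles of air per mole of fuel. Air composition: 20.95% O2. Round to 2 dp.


Balanced combustion: C13H10 + 15.5 O2 -> 13 CO2 + 5 H2O
O2 needed = C + H/4 = 13 + 10/4 = 15.50 moles
Air moles = O2 / 0.2095 = 15.50 / 0.2095 = 73.99 moles air


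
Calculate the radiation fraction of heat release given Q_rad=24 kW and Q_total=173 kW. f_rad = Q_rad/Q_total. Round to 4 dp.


f_rad = Q_rad / Q_total
f_rad = 24 / 173 = 0.1387


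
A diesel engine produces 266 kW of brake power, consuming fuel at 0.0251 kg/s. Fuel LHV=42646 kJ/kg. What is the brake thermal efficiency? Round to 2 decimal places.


eta_BTE = (BP / (mf * LHV)) * 100
Denominator = 0.0251 * 42646 = 1070.4146 kW
eta_BTE = (266 / 1070.4146) * 100 = 24.85%


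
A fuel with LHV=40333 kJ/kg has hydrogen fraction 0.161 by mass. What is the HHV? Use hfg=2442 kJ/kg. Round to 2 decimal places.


HHV = LHV + hfg * 9 * H
Water addition = 2442 * 9 * 0.161 = 3538.458 kJ/kg
HHV = 40333 + 3538.458 = 43871.46 kJ/kg


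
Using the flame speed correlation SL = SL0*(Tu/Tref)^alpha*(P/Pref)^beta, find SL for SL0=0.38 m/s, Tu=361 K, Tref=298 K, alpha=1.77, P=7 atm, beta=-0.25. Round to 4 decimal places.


SL = SL0 * (Tu/Tref)^alpha * (P/Pref)^beta
T ratio = 361/298 = 1.21140940
(T ratio)^alpha = 1.21140940^1.77 = 1.404187
(P/Pref)^beta = 7^(-0.25) = 0.614788
SL = 0.38 * 1.404187 * 0.614788 = 0.3280 m/s


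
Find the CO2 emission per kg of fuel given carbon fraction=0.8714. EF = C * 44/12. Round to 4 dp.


EF = C_frac * (M_CO2 / M_C)
EF = 0.8714 * (44/12)
EF = 0.8714 * 3.666667 = 3.1951 kg_CO2/kg_fuel


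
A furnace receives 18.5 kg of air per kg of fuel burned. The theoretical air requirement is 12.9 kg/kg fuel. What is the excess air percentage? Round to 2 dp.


Excess air = actual - stoichiometric = 18.5 - 12.9 = 5.60 kg/kg fuel
Excess air % = (excess / stoich) * 100 = (5.60 / 12.9) * 100 = 43.41%


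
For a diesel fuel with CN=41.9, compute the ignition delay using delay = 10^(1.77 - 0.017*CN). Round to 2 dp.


delay = 10^(1.77 - 0.017*CN)
Exponent = 1.77 - 0.017*41.9 = 1.0577
delay = 10^1.0577 = 11.42 ms


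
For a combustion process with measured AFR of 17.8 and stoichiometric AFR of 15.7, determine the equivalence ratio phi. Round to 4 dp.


phi = AFR_stoich / AFR_actual
phi = 15.7 / 17.8 = 0.8820


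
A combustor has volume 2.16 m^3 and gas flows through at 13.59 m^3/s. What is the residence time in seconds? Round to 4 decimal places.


tau = V / Q_flow
tau = 2.16 / 13.59 = 0.1589 s


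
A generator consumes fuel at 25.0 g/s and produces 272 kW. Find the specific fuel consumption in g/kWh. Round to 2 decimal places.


SFC = (mf / BP) * 3600
Rate = 25.0 / 272 = 0.091912 g/(s*kW)
SFC = 0.091912 * 3600 = 330.88 g/kWh


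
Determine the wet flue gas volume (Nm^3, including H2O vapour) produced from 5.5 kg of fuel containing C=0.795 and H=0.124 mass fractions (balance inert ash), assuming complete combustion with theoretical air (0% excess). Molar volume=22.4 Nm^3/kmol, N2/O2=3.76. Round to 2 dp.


Per kg fuel: CO2 = (C/12 kmol)*22.4 = (0.795/12)*22.4 = 1.48400 Nm^3
Per kg fuel: H2O = (H/2 kmol)*22.4 = (0.124/2)*22.4 = 1.38880 Nm^3
O2 needed per kg fuel = C/12 + H/4 = 0.795/12 + 0.124/4 = 0.09725000 kmol
Per kg fuel: N2 = O2*3.76*22.4 = 0.09725000*3.76*22.4 = 8.19078 Nm^3
Total per kg = 1.48400 + 1.38880 + 8.19078 = 11.06358 Nm^3
Total = 11.06358 * 5.5 = 60.85 Nm^3


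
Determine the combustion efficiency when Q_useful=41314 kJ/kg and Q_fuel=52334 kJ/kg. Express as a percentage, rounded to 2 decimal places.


Efficiency = (Q_useful / Q_fuel) * 100
Efficiency = (41314 / 52334) * 100
Efficiency = 0.7894 * 100 = 78.94%


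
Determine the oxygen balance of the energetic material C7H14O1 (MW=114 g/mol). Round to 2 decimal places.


OB = -1600 * (2C + H/2 - O) / MW
Inner = 2*7 + 14/2 - 1 = 20.00
OB = -1600 * 20.00 / 114 = -280.70%


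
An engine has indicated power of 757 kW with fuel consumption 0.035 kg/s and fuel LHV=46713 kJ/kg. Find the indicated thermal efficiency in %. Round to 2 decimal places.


eta_ith = (IP / (mf * LHV)) * 100
Denominator = 0.035 * 46713 = 1634.9550 kW
eta_ith = (757 / 1634.9550) * 100 = 46.30%


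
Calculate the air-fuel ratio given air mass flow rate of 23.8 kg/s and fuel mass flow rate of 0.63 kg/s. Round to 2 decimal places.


AFR = m_air / m_fuel
AFR = 23.8 / 0.63 = 37.78


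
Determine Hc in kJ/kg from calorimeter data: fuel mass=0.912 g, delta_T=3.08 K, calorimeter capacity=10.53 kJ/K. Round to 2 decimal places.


Hc = C_cal * delta_T / m_fuel
Q_released = 10.53 * 3.08 = 32.4324 kJ
m_fuel = 0.912 g = 0.912/1000 kg = 0.000912 kg
Hc = 32.4324 / 0.000912 = 35561.84 kJ/kg


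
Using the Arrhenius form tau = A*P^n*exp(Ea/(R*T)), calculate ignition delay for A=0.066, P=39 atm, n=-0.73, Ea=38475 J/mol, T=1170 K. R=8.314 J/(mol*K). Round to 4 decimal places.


tau = A * P^n * exp(Ea/(R*T))
P^n = 39^(-0.73) = 0.06894818
Ea/(R*T) = 38475/(8.314*1170) = 3.955330
exp(Ea/(R*T)) = 52.212932
tau = 0.066 * 0.06894818 * 52.212932 = 0.2376 ms


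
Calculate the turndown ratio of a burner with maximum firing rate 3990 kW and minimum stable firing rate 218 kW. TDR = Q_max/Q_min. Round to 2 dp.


TDR = Q_max / Q_min
TDR = 3990 / 218 = 18.30


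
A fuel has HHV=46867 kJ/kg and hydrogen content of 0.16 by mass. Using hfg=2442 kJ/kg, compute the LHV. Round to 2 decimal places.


LHV = HHV - hfg * 9 * H
Water correction = 2442 * 9 * 0.16 = 3516.480 kJ/kg
LHV = 46867 - 3516.480 = 43350.52 kJ/kg


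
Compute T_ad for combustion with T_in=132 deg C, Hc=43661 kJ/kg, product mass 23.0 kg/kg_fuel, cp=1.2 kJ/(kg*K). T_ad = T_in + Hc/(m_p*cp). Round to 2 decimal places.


T_ad = T_in + Hc / (m_p * cp)
Denominator = 23.0 * 1.2 = 27.6000
Temperature rise = 43661 / 27.6000 = 1581.92 K
T_ad = 132 + 1581.92 = 1713.92 deg C


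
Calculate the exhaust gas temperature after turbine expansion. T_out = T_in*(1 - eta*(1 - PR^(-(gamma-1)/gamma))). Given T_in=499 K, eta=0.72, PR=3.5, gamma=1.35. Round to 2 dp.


T_out = T_in * (1 - eta * (1 - PR^(-(gamma-1)/gamma)))
Exponent = -(1.35-1)/1.35 = -0.25925926
PR^exp = 3.5^(-0.25925926) = 0.72267881
Factor = 1 - 0.72*(1 - 0.72267881) = 0.80032874
T_out = 499 * 0.80032874 = 399.36 K


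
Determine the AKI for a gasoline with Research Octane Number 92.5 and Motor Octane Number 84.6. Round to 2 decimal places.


AKI = (RON + MON) / 2
AKI = (92.5 + 84.6) / 2
AKI = 177.1 / 2 = 88.55


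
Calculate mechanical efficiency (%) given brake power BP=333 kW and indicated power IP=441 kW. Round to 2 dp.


eta_mech = (BP / IP) * 100
Ratio = 333 / 441 = 0.7551
eta_mech = 0.7551 * 100 = 75.51%


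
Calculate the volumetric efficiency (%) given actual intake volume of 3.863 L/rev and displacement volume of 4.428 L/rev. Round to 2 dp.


eta_v = (V_actual / V_disp) * 100
Ratio = 3.863 / 4.428 = 0.8724
eta_v = 0.8724 * 100 = 87.24%


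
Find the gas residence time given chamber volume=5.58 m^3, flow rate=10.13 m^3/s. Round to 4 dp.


tau = V / Q_flow
tau = 5.58 / 10.13 = 0.5508 s


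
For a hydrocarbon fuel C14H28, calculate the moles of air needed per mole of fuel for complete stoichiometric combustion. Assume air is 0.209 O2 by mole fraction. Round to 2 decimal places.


Balanced combustion: C14H28 + 21 O2 -> 14 CO2 + 14 H2O
O2 needed = C + H/4 = 14 + 28/4 = 21.00 moles
Air moles = O2 / 0.209 = 21.00 / 0.209 = 100.48 moles air


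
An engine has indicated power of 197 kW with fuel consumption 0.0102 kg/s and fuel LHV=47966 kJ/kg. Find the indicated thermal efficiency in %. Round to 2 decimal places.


eta_ith = (IP / (mf * LHV)) * 100
Denominator = 0.0102 * 47966 = 489.2532 kW
eta_ith = (197 / 489.2532) * 100 = 40.27%


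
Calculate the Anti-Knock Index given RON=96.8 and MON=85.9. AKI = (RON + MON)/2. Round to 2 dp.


AKI = (RON + MON) / 2
AKI = (96.8 + 85.9) / 2
AKI = 182.7 / 2 = 91.35


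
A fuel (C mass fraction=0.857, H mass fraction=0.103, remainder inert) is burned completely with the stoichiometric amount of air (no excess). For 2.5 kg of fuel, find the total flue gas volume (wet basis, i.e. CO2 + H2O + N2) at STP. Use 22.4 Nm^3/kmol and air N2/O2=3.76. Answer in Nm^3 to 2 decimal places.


Per kg fuel: CO2 = (C/12 kmol)*22.4 = (0.857/12)*22.4 = 1.59973 Nm^3
Per kg fuel: H2O = (H/2 kmol)*22.4 = (0.103/2)*22.4 = 1.15360 Nm^3
O2 needed per kg fuel = C/12 + H/4 = 0.857/12 + 0.103/4 = 0.09716667 kmol
Per kg fuel: N2 = O2*3.76*22.4 = 0.09716667*3.76*22.4 = 8.18377 Nm^3
Total per kg = 1.59973 + 1.15360 + 8.18377 = 10.93710 Nm^3
Total = 10.93710 * 2.5 = 27.34 Nm^3


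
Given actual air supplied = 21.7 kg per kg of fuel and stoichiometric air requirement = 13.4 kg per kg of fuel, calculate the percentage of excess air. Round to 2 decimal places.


Excess air = actual - stoichiometric = 21.7 - 13.4 = 8.30 kg/kg fuel
Excess air % = (excess / stoich) * 100 = (8.30 / 13.4) * 100 = 61.94%


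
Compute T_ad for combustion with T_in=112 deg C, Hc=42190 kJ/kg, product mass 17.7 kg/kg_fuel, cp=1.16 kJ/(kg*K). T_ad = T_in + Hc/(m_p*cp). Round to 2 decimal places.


T_ad = T_in + Hc / (m_p * cp)
Denominator = 17.7 * 1.16 = 20.5320
Temperature rise = 42190 / 20.5320 = 2054.84 K
T_ad = 112 + 2054.84 = 2166.84 deg C


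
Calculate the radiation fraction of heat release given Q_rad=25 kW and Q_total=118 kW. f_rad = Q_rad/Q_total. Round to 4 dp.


f_rad = Q_rad / Q_total
f_rad = 25 / 118 = 0.2119


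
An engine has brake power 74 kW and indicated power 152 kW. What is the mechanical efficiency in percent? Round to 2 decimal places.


eta_mech = (BP / IP) * 100
Ratio = 74 / 152 = 0.4868
eta_mech = 0.4868 * 100 = 48.68%


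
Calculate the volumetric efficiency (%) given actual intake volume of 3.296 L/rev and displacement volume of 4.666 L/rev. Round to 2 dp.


eta_v = (V_actual / V_disp) * 100
Ratio = 3.296 / 4.666 = 0.7064
eta_v = 0.7064 * 100 = 70.64%


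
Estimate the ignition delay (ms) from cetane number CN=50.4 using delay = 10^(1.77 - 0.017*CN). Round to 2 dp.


delay = 10^(1.77 - 0.017*CN)
Exponent = 1.77 - 0.017*50.4 = 0.9132
delay = 10^0.9132 = 8.19 ms


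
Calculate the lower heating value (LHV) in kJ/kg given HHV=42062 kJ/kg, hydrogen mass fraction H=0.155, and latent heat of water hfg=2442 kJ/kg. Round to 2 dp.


LHV = HHV - hfg * 9 * H
Water correction = 2442 * 9 * 0.155 = 3406.590 kJ/kg
LHV = 42062 - 3406.590 = 38655.41 kJ/kg


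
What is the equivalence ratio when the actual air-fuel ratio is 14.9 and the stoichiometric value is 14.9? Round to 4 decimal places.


phi = AFR_stoich / AFR_actual
phi = 14.9 / 14.9 = 1.0000


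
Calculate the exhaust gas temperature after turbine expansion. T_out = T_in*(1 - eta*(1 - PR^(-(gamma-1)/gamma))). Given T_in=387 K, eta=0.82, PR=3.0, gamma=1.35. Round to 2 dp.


T_out = T_in * (1 - eta * (1 - PR^(-(gamma-1)/gamma)))
Exponent = -(1.35-1)/1.35 = -0.25925926
PR^exp = 3.0^(-0.25925926) = 0.75214556
Factor = 1 - 0.82*(1 - 0.75214556) = 0.79675936
T_out = 387 * 0.79675936 = 308.35 K


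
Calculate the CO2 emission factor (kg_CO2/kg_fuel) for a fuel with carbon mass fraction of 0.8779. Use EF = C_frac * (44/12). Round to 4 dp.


EF = C_frac * (M_CO2 / M_C)
EF = 0.8779 * (44/12)
EF = 0.8779 * 3.666667 = 3.2190 kg_CO2/kg_fuel


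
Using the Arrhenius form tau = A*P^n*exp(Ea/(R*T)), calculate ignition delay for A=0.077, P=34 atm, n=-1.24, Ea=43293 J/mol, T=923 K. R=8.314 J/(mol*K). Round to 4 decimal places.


tau = A * P^n * exp(Ea/(R*T))
P^n = 34^(-1.24) = 0.01261729
Ea/(R*T) = 43293/(8.314*923) = 5.641648
exp(Ea/(R*T)) = 281.926858
tau = 0.077 * 0.01261729 * 281.926858 = 0.2739 ms


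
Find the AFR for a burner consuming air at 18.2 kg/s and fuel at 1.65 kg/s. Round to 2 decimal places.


AFR = m_air / m_fuel
AFR = 18.2 / 1.65 = 11.03


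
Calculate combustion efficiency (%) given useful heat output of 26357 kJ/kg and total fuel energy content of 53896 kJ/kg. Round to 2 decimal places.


Efficiency = (Q_useful / Q_fuel) * 100
Efficiency = (26357 / 53896) * 100
Efficiency = 0.4890 * 100 = 48.90%


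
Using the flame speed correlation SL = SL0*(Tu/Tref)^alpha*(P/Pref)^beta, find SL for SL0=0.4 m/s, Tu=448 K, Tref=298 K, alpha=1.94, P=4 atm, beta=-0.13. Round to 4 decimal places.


SL = SL0 * (Tu/Tref)^alpha * (P/Pref)^beta
T ratio = 448/298 = 1.50335570
(T ratio)^alpha = 1.50335570^1.94 = 2.205463
(P/Pref)^beta = 4^(-0.13) = 0.835088
SL = 0.4 * 2.205463 * 0.835088 = 0.7367 m/s


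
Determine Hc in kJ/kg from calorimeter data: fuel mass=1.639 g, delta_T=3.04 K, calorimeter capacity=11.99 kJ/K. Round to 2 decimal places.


Hc = C_cal * delta_T / m_fuel
Q_released = 11.99 * 3.04 = 36.4496 kJ
m_fuel = 1.639 g = 1.639/1000 kg = 0.001639 kg
Hc = 36.4496 / 0.001639 = 22238.93 kJ/kg


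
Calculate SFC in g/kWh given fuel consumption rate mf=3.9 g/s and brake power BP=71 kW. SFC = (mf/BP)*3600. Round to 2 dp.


SFC = (mf / BP) * 3600
Rate = 3.9 / 71 = 0.054930 g/(s*kW)
SFC = 0.054930 * 3600 = 197.75 g/kWh


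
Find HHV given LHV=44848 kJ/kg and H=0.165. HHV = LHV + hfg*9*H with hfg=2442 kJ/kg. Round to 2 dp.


HHV = LHV + hfg * 9 * H
Water addition = 2442 * 9 * 0.165 = 3626.370 kJ/kg
HHV = 44848 + 3626.370 = 48474.37 kJ/kg


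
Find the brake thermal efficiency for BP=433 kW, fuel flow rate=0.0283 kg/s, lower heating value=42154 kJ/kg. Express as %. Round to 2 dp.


eta_BTE = (BP / (mf * LHV)) * 100
Denominator = 0.0283 * 42154 = 1192.9582 kW
eta_BTE = (433 / 1192.9582) * 100 = 36.30%


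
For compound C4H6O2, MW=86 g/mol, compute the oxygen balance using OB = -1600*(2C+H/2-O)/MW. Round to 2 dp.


OB = -1600 * (2C + H/2 - O) / MW
Inner = 2*4 + 6/2 - 2 = 9.00
OB = -1600 * 9.00 / 86 = -167.44%


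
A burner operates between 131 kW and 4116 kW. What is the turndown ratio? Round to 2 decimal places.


TDR = Q_max / Q_min
TDR = 4116 / 131 = 31.42


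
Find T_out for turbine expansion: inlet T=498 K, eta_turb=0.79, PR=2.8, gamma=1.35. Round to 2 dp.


T_out = T_in * (1 - eta * (1 - PR^(-(gamma-1)/gamma)))
Exponent = -(1.35-1)/1.35 = -0.25925926
PR^exp = 2.8^(-0.25925926) = 0.76572026
Factor = 1 - 0.79*(1 - 0.76572026) = 0.81491901
T_out = 498 * 0.81491901 = 405.83 K


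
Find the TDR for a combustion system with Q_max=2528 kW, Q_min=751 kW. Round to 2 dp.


TDR = Q_max / Q_min
TDR = 2528 / 751 = 3.37


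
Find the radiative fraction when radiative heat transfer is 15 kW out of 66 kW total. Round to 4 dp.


f_rad = Q_rad / Q_total
f_rad = 15 / 66 = 0.2273


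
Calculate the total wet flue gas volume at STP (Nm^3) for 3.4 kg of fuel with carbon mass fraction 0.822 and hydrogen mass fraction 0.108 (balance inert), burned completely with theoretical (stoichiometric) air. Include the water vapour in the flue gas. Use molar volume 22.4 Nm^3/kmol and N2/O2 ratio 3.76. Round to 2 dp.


Per kg fuel: CO2 = (C/12 kmol)*22.4 = (0.822/12)*22.4 = 1.53440 Nm^3
Per kg fuel: H2O = (H/2 kmol)*22.4 = (0.108/2)*22.4 = 1.20960 Nm^3
O2 needed per kg fuel = C/12 + H/4 = 0.822/12 + 0.108/4 = 0.09550000 kmol
Per kg fuel: N2 = O2*3.76*22.4 = 0.09550000*3.76*22.4 = 8.04339 Nm^3
Total per kg = 1.53440 + 1.20960 + 8.04339 = 10.78739 Nm^3
Total = 10.78739 * 3.4 = 36.68 Nm^3


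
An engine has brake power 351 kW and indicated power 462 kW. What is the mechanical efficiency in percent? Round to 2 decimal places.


eta_mech = (BP / IP) * 100
Ratio = 351 / 462 = 0.7597
eta_mech = 0.7597 * 100 = 75.97%


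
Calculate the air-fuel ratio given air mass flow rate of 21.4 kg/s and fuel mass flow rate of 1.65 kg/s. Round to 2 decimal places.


AFR = m_air / m_fuel
AFR = 21.4 / 1.65 = 12.97


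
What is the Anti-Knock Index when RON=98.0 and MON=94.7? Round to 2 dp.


AKI = (RON + MON) / 2
AKI = (98.0 + 94.7) / 2
AKI = 192.7 / 2 = 96.35


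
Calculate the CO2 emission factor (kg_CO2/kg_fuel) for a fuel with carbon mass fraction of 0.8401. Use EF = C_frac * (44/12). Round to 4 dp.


EF = C_frac * (M_CO2 / M_C)
EF = 0.8401 * (44/12)
EF = 0.8401 * 3.666667 = 3.0804 kg_CO2/kg_fuel


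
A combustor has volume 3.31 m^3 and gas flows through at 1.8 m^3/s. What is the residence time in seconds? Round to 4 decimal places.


tau = V / Q_flow
tau = 3.31 / 1.8 = 1.8389 s


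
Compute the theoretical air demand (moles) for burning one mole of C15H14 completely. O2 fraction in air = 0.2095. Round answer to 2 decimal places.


Balanced combustion: C15H14 + 18.5 O2 -> 15 CO2 + 7 H2O
O2 needed = C + H/4 = 15 + 14/4 = 18.50 moles
Air moles = O2 / 0.2095 = 18.50 / 0.2095 = 88.31 moles air


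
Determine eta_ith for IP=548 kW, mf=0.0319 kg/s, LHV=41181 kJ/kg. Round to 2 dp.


eta_ith = (IP / (mf * LHV)) * 100
Denominator = 0.0319 * 41181 = 1313.6739 kW
eta_ith = (548 / 1313.6739) * 100 = 41.72%


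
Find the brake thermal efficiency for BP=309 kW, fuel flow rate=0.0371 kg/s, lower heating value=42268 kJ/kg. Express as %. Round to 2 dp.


eta_BTE = (BP / (mf * LHV)) * 100
Denominator = 0.0371 * 42268 = 1568.1428 kW
eta_BTE = (309 / 1568.1428) * 100 = 19.70%


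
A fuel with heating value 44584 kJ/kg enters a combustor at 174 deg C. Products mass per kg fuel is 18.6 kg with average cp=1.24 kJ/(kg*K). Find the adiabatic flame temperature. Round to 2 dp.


T_ad = T_in + Hc / (m_p * cp)
Denominator = 18.6 * 1.24 = 23.0640
Temperature rise = 44584 / 23.0640 = 1933.06 K
T_ad = 174 + 1933.06 = 2107.06 deg C


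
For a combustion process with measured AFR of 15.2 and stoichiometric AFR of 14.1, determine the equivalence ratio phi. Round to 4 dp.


phi = AFR_stoich / AFR_actual
phi = 14.1 / 15.2 = 0.9276


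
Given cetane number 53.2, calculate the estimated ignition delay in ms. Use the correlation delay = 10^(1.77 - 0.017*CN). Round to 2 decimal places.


delay = 10^(1.77 - 0.017*CN)
Exponent = 1.77 - 0.017*53.2 = 0.8656
delay = 10^0.8656 = 7.34 ms


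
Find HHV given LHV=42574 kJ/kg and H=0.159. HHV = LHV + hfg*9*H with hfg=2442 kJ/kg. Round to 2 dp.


HHV = LHV + hfg * 9 * H
Water addition = 2442 * 9 * 0.159 = 3494.502 kJ/kg
HHV = 42574 + 3494.502 = 46068.50 kJ/kg


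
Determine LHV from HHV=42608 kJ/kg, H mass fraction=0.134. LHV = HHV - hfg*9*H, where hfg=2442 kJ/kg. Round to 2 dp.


LHV = HHV - hfg * 9 * H
Water correction = 2442 * 9 * 0.134 = 2945.052 kJ/kg
LHV = 42608 - 2945.052 = 39662.95 kJ/kg


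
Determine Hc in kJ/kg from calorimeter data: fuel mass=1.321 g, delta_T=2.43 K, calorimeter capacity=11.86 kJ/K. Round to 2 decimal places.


Hc = C_cal * delta_T / m_fuel
Q_released = 11.86 * 2.43 = 28.8198 kJ
m_fuel = 1.321 g = 1.321/1000 kg = 0.001321 kg
Hc = 28.8198 / 0.001321 = 21816.65 kJ/kg


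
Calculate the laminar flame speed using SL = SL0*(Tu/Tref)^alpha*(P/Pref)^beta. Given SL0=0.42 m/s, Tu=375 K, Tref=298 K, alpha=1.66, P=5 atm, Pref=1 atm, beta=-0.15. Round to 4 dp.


SL = SL0 * (Tu/Tref)^alpha * (P/Pref)^beta
T ratio = 375/298 = 1.25838926
(T ratio)^alpha = 1.25838926^1.66 = 1.464512
(P/Pref)^beta = 5^(-0.15) = 0.785515
SL = 0.42 * 1.464512 * 0.785515 = 0.4832 m/s


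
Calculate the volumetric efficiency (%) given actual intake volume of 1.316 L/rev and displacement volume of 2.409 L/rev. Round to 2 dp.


eta_v = (V_actual / V_disp) * 100
Ratio = 1.316 / 2.409 = 0.5463
eta_v = 0.5463 * 100 = 54.63%


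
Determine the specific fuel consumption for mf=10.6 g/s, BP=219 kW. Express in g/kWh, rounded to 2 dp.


SFC = (mf / BP) * 3600
Rate = 10.6 / 219 = 0.048402 g/(s*kW)
SFC = 0.048402 * 3600 = 174.25 g/kWh


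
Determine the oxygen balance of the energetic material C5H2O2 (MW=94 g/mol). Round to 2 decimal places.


OB = -1600 * (2C + H/2 - O) / MW
Inner = 2*5 + 2/2 - 2 = 9.00
OB = -1600 * 9.00 / 94 = -153.19%


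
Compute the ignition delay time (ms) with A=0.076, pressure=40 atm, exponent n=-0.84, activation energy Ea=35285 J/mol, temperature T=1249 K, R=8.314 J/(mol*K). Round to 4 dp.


tau = A * P^n * exp(Ea/(R*T))
P^n = 40^(-0.84) = 0.04510967
Ea/(R*T) = 35285/(8.314*1249) = 3.397955
exp(Ea/(R*T)) = 29.902895
tau = 0.076 * 0.04510967 * 29.902895 = 0.1025 ms


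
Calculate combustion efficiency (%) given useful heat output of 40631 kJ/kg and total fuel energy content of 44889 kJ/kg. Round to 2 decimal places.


Efficiency = (Q_useful / Q_fuel) * 100
Efficiency = (40631 / 44889) * 100
Efficiency = 0.9051 * 100 = 90.51%


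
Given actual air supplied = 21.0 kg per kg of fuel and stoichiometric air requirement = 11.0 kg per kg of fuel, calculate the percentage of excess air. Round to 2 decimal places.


Excess air = actual - stoichiometric = 21.0 - 11.0 = 10.00 kg/kg fuel
Excess air % = (excess / stoich) * 100 = (10.00 / 11.0) * 100 = 90.91%


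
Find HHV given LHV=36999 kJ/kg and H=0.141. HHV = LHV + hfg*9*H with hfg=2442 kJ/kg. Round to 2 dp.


HHV = LHV + hfg * 9 * H
Water addition = 2442 * 9 * 0.141 = 3098.898 kJ/kg
HHV = 36999 + 3098.898 = 40097.90 kJ/kg


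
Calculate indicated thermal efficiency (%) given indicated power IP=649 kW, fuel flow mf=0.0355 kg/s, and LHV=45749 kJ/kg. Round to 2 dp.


eta_ith = (IP / (mf * LHV)) * 100
Denominator = 0.0355 * 45749 = 1624.0895 kW
eta_ith = (649 / 1624.0895) * 100 = 39.96%


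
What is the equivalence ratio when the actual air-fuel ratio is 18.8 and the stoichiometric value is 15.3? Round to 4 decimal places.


phi = AFR_stoich / AFR_actual
phi = 15.3 / 18.8 = 0.8138


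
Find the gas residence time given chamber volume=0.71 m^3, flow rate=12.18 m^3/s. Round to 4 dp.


tau = V / Q_flow
tau = 0.71 / 12.18 = 0.0583 s


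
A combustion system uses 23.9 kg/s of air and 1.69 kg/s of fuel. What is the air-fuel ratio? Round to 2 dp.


AFR = m_air / m_fuel
AFR = 23.9 / 1.69 = 14.14


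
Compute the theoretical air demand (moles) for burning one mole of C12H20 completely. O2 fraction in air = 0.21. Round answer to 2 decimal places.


Balanced combustion: C12H20 + 17 O2 -> 12 CO2 + 10 H2O
O2 needed = C + H/4 = 12 + 20/4 = 17.00 moles
Air moles = O2 / 0.21 = 17.00 / 0.21 = 80.95 moles air


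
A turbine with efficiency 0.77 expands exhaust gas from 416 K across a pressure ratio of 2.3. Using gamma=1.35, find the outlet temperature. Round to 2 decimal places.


T_out = T_in * (1 - eta * (1 - PR^(-(gamma-1)/gamma)))
Exponent = -(1.35-1)/1.35 = -0.25925926
PR^exp = 2.3^(-0.25925926) = 0.80578413
Factor = 1 - 0.77*(1 - 0.80578413) = 0.85045378
T_out = 416 * 0.85045378 = 353.79 K


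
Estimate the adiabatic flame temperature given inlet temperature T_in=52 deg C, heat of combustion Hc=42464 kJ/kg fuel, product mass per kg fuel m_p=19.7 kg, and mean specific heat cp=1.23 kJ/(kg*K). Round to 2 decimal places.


T_ad = T_in + Hc / (m_p * cp)
Denominator = 19.7 * 1.23 = 24.2310
Temperature rise = 42464 / 24.2310 = 1752.47 K
T_ad = 52 + 1752.47 = 1804.47 deg C


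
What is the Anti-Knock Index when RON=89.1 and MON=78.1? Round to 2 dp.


AKI = (RON + MON) / 2
AKI = (89.1 + 78.1) / 2
AKI = 167.2 / 2 = 83.60


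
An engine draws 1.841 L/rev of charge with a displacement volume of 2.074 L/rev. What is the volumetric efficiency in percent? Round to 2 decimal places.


eta_v = (V_actual / V_disp) * 100
Ratio = 1.841 / 2.074 = 0.8877
eta_v = 0.8877 * 100 = 88.77%


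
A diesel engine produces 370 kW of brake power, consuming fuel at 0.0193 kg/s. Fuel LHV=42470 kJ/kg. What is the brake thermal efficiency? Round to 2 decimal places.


eta_BTE = (BP / (mf * LHV)) * 100
Denominator = 0.0193 * 42470 = 819.6710 kW
eta_BTE = (370 / 819.6710) * 100 = 45.14%


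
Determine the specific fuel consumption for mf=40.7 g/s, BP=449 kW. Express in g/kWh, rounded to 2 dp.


SFC = (mf / BP) * 3600
Rate = 40.7 / 449 = 0.090646 g/(s*kW)
SFC = 0.090646 * 3600 = 326.33 g/kWh


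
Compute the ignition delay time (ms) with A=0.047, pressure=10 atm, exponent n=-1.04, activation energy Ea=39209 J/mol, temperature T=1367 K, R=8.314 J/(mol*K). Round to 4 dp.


tau = A * P^n * exp(Ea/(R*T))
P^n = 10^(-1.04) = 0.09120108
Ea/(R*T) = 39209/(8.314*1367) = 3.449906
exp(Ea/(R*T)) = 31.497424
tau = 0.047 * 0.09120108 * 31.497424 = 0.1350 ms


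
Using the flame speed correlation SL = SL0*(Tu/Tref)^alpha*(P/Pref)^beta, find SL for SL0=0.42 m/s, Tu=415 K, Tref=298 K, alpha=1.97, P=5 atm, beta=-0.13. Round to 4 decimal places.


SL = SL0 * (Tu/Tref)^alpha * (P/Pref)^beta
T ratio = 415/298 = 1.39261745
(T ratio)^alpha = 1.39261745^1.97 = 1.920210
(P/Pref)^beta = 5^(-0.13) = 0.811211
SL = 0.42 * 1.920210 * 0.811211 = 0.6542 m/s


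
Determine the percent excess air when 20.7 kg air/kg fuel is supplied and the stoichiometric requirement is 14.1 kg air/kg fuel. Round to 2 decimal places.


Excess air = actual - stoichiometric = 20.7 - 14.1 = 6.60 kg/kg fuel
Excess air % = (excess / stoich) * 100 = (6.60 / 14.1) * 100 = 46.81%


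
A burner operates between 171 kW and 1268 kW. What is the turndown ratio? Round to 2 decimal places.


TDR = Q_max / Q_min
TDR = 1268 / 171 = 7.42


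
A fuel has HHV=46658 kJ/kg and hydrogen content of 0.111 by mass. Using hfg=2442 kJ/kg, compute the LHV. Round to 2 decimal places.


LHV = HHV - hfg * 9 * H
Water correction = 2442 * 9 * 0.111 = 2439.558 kJ/kg
LHV = 46658 - 2439.558 = 44218.44 kJ/kg


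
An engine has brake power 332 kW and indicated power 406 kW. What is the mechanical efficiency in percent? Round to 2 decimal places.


eta_mech = (BP / IP) * 100
Ratio = 332 / 406 = 0.8177
eta_mech = 0.8177 * 100 = 81.77%


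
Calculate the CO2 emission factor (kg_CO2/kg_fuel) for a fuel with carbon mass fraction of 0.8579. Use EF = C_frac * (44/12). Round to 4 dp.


EF = C_frac * (M_CO2 / M_C)
EF = 0.8579 * (44/12)
EF = 0.8579 * 3.666667 = 3.1456 kg_CO2/kg_fuel


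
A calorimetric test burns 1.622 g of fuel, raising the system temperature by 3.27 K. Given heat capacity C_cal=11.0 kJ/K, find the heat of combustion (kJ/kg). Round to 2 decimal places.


Hc = C_cal * delta_T / m_fuel
Q_released = 11.0 * 3.27 = 35.9700 kJ
m_fuel = 1.622 g = 1.622/1000 kg = 0.001622 kg
Hc = 35.9700 / 0.001622 = 22176.33 kJ/kg


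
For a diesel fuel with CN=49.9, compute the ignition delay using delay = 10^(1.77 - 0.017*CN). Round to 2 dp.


delay = 10^(1.77 - 0.017*CN)
Exponent = 1.77 - 0.017*49.9 = 0.9217
delay = 10^0.9217 = 8.35 ms


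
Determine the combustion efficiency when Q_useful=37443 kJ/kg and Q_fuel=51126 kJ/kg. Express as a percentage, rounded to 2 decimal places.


Efficiency = (Q_useful / Q_fuel) * 100
Efficiency = (37443 / 51126) * 100
Efficiency = 0.7324 * 100 = 73.24%


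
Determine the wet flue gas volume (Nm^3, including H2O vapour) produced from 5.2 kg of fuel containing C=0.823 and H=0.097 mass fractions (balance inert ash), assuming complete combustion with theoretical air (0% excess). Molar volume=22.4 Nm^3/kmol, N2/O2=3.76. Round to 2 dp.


Per kg fuel: CO2 = (C/12 kmol)*22.4 = (0.823/12)*22.4 = 1.53627 Nm^3
Per kg fuel: H2O = (H/2 kmol)*22.4 = (0.097/2)*22.4 = 1.08640 Nm^3
O2 needed per kg fuel = C/12 + H/4 = 0.823/12 + 0.097/4 = 0.09283333 kmol
Per kg fuel: N2 = O2*3.76*22.4 = 0.09283333*3.76*22.4 = 7.81879 Nm^3
Total per kg = 1.53627 + 1.08640 + 7.81879 = 10.44146 Nm^3
Total = 10.44146 * 5.2 = 54.30 Nm^3


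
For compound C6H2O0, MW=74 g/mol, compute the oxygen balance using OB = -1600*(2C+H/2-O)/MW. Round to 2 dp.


OB = -1600 * (2C + H/2 - O) / MW
Inner = 2*6 + 2/2 - 0 = 13.00
OB = -1600 * 13.00 / 74 = -281.08%


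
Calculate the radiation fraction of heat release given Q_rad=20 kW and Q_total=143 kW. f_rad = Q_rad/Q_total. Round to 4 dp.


f_rad = Q_rad / Q_total
f_rad = 20 / 143 = 0.1399


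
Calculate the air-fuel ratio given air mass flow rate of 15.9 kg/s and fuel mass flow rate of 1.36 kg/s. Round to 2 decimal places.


AFR = m_air / m_fuel
AFR = 15.9 / 1.36 = 11.69


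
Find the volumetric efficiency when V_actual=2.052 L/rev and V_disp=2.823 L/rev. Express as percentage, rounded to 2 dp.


eta_v = (V_actual / V_disp) * 100
Ratio = 2.052 / 2.823 = 0.7269
eta_v = 0.7269 * 100 = 72.69%


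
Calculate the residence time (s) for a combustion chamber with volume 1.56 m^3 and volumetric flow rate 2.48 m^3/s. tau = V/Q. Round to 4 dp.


tau = V / Q_flow
tau = 1.56 / 2.48 = 0.6290 s


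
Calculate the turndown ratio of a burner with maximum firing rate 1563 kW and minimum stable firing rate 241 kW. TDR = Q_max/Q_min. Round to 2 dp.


TDR = Q_max / Q_min
TDR = 1563 / 241 = 6.49


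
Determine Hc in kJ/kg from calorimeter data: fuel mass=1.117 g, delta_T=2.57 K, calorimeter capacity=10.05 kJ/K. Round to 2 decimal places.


Hc = C_cal * delta_T / m_fuel
Q_released = 10.05 * 2.57 = 25.8285 kJ
m_fuel = 1.117 g = 1.117/1000 kg = 0.001117 kg
Hc = 25.8285 / 0.001117 = 23123.10 kJ/kg


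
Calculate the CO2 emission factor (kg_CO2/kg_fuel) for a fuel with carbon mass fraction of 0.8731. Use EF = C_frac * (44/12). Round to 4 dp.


EF = C_frac * (M_CO2 / M_C)
EF = 0.8731 * (44/12)
EF = 0.8731 * 3.666667 = 3.2014 kg_CO2/kg_fuel


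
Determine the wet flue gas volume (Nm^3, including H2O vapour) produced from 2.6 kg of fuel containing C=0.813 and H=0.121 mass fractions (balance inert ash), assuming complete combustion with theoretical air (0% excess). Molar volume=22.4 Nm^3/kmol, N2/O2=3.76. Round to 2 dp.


Per kg fuel: CO2 = (C/12 kmol)*22.4 = (0.813/12)*22.4 = 1.51760 Nm^3
Per kg fuel: H2O = (H/2 kmol)*22.4 = (0.121/2)*22.4 = 1.35520 Nm^3
O2 needed per kg fuel = C/12 + H/4 = 0.813/12 + 0.121/4 = 0.09800000 kmol
Per kg fuel: N2 = O2*3.76*22.4 = 0.09800000*3.76*22.4 = 8.25395 Nm^3
Total per kg = 1.51760 + 1.35520 + 8.25395 = 11.12675 Nm^3
Total = 11.12675 * 2.6 = 28.93 Nm^3


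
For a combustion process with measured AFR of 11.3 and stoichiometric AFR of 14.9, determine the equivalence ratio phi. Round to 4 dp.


phi = AFR_stoich / AFR_actual
phi = 14.9 / 11.3 = 1.3186


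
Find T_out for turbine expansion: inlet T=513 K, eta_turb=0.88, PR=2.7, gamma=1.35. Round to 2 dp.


T_out = T_in * (1 - eta * (1 - PR^(-(gamma-1)/gamma)))
Exponent = -(1.35-1)/1.35 = -0.25925926
PR^exp = 2.7^(-0.25925926) = 0.77297411
Factor = 1 - 0.88*(1 - 0.77297411) = 0.80021722
T_out = 513 * 0.80021722 = 410.51 K


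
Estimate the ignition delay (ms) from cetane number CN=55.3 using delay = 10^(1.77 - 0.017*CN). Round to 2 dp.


delay = 10^(1.77 - 0.017*CN)
Exponent = 1.77 - 0.017*55.3 = 0.8299
delay = 10^0.8299 = 6.76 ms


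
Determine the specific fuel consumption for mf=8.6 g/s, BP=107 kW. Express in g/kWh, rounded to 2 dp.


SFC = (mf / BP) * 3600
Rate = 8.6 / 107 = 0.080374 g/(s*kW)
SFC = 0.080374 * 3600 = 289.35 g/kWh


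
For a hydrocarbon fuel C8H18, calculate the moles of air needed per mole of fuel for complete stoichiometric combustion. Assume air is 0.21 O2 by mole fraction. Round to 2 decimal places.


Balanced combustion: C8H18 + 12.5 O2 -> 8 CO2 + 9 H2O
O2 needed = C + H/4 = 8 + 18/4 = 12.50 moles
Air moles = O2 / 0.21 = 12.50 / 0.21 = 59.52 moles air


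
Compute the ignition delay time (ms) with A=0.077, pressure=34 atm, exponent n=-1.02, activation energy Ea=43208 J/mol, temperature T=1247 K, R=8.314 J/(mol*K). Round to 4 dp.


tau = A * P^n * exp(Ea/(R*T))
P^n = 34^(-1.02) = 0.02740889
Ea/(R*T) = 43208/(8.314*1247) = 4.167616
exp(Ea/(R*T)) = 64.561350
tau = 0.077 * 0.02740889 * 64.561350 = 0.1363 ms


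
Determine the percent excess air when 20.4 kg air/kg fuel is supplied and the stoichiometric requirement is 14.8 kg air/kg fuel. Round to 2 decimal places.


Excess air = actual - stoichiometric = 20.4 - 14.8 = 5.60 kg/kg fuel
Excess air % = (excess / stoich) * 100 = (5.60 / 14.8) * 100 = 37.84%


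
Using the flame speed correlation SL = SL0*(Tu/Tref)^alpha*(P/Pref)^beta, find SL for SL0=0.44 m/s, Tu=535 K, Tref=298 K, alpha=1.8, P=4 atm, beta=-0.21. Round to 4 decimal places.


SL = SL0 * (Tu/Tref)^alpha * (P/Pref)^beta
T ratio = 535/298 = 1.79530201
(T ratio)^alpha = 1.79530201^1.8 = 2.867131
(P/Pref)^beta = 4^(-0.21) = 0.747425
SL = 0.44 * 2.867131 * 0.747425 = 0.9429 m/s


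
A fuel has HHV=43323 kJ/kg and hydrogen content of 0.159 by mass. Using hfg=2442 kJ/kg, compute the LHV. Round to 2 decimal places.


LHV = HHV - hfg * 9 * H
Water correction = 2442 * 9 * 0.159 = 3494.502 kJ/kg
LHV = 43323 - 3494.502 = 39828.50 kJ/kg


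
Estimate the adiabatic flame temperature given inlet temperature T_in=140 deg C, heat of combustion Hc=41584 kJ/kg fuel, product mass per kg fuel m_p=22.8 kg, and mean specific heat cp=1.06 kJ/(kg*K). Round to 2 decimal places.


T_ad = T_in + Hc / (m_p * cp)
Denominator = 22.8 * 1.06 = 24.1680
Temperature rise = 41584 / 24.1680 = 1720.62 K
T_ad = 140 + 1720.62 = 1860.62 deg C
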